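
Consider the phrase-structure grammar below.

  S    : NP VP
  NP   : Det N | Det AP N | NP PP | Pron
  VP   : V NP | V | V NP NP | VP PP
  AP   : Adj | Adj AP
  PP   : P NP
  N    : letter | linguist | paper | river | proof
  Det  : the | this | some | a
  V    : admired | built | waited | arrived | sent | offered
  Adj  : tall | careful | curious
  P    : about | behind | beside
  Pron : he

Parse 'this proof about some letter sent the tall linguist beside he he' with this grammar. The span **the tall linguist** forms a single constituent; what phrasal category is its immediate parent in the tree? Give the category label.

NP

[S [NP [NP [Det this] [N proof]] [PP [P about] [NP [Det some] [N letter]]]] [VP [V sent] [NP [NP [Det the] [AP [Adj tall]] [N linguist]] [PP [P beside] [NP [Pron he]]]] [NP [Pron he]]]]
The span 'the tall linguist' is the NP node built by NP → Det AP N.
Its mother is the NP built by NP → NP PP.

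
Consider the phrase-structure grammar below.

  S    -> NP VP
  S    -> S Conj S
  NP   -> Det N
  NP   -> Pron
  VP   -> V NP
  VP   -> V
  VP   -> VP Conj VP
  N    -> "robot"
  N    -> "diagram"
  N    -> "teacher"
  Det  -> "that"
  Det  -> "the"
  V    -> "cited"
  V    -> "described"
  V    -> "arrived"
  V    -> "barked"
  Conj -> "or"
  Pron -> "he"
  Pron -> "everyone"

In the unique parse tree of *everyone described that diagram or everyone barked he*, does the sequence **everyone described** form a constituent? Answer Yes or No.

[S [S [NP [Pron everyone]] [VP [V described] [NP [Det that] [N diagram]]]] [Conj or] [S [NP [Pron everyone]] [VP [V barked] [NP [Pron he]]]]]
The smallest constituent containing 'everyone described' is the S spanning 'everyone described that diagram'; no single node in the tree dominates exactly the given words.

No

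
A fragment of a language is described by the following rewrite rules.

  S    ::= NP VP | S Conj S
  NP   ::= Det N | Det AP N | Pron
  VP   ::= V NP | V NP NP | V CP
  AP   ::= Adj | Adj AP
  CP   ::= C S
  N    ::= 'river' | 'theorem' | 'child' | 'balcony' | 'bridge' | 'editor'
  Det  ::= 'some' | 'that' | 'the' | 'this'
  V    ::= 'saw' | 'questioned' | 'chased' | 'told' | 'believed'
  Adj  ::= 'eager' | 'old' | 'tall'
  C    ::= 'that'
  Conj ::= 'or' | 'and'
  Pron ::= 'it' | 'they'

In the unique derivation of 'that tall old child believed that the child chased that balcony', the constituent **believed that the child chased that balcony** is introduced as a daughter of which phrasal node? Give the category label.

[S [NP [Det that] [AP [Adj tall] [AP [Adj old]]] [N child]] [VP [V believed] [CP [C that] [S [NP [Det the] [N child]] [VP [V chased] [NP [Det that] [N balcony]]]]]]]
The span 'believed that the child chased that balcony' is the VP node built by VP → V CP.
Its mother is the S built by S → NP VP.

S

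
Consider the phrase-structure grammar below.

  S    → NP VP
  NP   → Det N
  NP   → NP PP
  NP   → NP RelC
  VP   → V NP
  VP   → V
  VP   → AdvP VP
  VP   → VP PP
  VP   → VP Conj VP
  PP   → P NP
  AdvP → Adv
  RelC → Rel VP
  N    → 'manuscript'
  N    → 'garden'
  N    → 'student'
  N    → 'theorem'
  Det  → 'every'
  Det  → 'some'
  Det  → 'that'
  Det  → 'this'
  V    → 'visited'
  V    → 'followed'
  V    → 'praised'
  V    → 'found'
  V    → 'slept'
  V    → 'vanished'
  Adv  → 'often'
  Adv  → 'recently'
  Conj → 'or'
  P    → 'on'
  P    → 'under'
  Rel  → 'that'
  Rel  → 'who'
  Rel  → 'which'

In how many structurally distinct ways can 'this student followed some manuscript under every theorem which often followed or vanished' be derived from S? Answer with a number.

Two of the 9 distinct bracketings:
[S [NP [Det this] [N student]] [VP [V followed] [NP [NP [Det some] [N manuscript]] [PP [P under] [NP [NP [Det every] [N theorem]] [RelC [Rel which] [VP [AdvP [Adv often]] [VP [VP [V followed]] [Conj or] [VP [V vanished]]]]]]]]]]
[S [NP [Det this] [N student]] [VP [V followed] [NP [NP [Det some] [N manuscript]] [PP [P under] [NP [NP [Det every] [N theorem]] [RelC [Rel which] [VP [VP [AdvP [Adv often]] [VP [V followed]]] [Conj or] [VP [V vanished]]]]]]]]]
The trees differ in how a recursive rule is bracketed over the same span.

9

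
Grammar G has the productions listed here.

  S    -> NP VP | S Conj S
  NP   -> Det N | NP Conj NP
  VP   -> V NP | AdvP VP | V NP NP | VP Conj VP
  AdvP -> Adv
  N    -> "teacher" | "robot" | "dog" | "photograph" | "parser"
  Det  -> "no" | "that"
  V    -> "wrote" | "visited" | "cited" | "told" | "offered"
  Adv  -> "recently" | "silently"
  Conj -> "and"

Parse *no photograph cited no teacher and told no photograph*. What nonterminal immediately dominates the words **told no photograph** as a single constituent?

VP

[S [NP [Det no] [N photograph]] [VP [VP [V cited] [NP [Det no] [N teacher]]] [Conj and] [VP [V told] [NP [Det no] [N photograph]]]]]
The span 'told no photograph' is the VP node built by VP → V NP.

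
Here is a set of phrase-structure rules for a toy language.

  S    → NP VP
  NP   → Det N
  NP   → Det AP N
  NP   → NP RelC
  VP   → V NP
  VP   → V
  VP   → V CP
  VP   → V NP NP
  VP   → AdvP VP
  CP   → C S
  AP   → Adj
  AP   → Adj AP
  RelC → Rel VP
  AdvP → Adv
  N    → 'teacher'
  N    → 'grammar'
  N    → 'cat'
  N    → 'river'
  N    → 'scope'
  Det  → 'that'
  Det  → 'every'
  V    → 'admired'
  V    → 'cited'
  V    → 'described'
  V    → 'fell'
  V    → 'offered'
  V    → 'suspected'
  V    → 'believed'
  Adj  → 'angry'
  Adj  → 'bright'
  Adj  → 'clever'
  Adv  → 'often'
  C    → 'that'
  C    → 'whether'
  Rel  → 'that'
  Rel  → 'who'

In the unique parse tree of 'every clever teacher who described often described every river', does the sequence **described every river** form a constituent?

Yes

[S [NP [NP [Det every] [AP [Adj clever]] [N teacher]] [RelC [Rel who] [VP [V described]]]] [VP [AdvP [Adv often]] [VP [V described] [NP [Det every] [N river]]]]]
The words 'described every river' are exhaustively dominated by a single VP node (built by VP → V NP), so they form a constituent.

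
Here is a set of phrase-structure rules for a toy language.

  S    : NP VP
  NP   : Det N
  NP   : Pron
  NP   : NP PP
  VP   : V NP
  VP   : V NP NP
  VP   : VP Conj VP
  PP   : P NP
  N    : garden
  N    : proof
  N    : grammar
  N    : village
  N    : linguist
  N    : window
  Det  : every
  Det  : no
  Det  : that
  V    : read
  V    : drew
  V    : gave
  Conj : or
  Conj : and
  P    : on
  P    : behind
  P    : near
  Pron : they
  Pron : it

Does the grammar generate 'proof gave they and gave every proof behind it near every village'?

For S → NP VP, no prefix of the string parses as an NP.

Ungrammatical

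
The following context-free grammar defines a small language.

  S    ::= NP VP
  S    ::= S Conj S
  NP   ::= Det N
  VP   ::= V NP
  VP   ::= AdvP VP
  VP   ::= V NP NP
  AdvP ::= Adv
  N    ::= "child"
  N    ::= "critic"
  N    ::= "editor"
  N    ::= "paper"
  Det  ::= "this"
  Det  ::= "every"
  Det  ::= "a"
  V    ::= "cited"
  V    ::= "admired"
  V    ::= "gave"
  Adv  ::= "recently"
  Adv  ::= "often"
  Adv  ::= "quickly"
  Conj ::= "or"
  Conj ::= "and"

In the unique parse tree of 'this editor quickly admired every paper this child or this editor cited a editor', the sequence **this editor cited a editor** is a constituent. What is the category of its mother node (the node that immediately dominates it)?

S

[S [S [NP [Det this] [N editor]] [VP [AdvP [Adv quickly]] [VP [V admired] [NP [Det every] [N paper]] [NP [Det this] [N child]]]]] [Conj or] [S [NP [Det this] [N editor]] [VP [V cited] [NP [Det a] [N editor]]]]]
The span 'this editor cited a editor' is the S node built by S → NP VP.
Its mother is the S built by S → S Conj S.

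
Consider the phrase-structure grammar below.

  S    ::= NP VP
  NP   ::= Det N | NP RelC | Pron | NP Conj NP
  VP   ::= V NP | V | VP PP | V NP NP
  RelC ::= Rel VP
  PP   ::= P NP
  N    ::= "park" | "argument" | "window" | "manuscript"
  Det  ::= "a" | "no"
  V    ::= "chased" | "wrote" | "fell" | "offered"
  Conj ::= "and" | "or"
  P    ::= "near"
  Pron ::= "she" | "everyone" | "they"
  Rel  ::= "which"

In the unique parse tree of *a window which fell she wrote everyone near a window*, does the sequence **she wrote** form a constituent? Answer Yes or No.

No

[S [NP [NP [Det a] [N window]] [RelC [Rel which] [VP [V fell] [NP [Pron she]]]]] [VP [VP [V wrote] [NP [Pron everyone]]] [PP [P near] [NP [Det a] [N window]]]]]
The smallest constituent containing 'she wrote' is the S spanning 'a window which fell she wrote everyone near a window'; no single node in the tree dominates exactly the given words.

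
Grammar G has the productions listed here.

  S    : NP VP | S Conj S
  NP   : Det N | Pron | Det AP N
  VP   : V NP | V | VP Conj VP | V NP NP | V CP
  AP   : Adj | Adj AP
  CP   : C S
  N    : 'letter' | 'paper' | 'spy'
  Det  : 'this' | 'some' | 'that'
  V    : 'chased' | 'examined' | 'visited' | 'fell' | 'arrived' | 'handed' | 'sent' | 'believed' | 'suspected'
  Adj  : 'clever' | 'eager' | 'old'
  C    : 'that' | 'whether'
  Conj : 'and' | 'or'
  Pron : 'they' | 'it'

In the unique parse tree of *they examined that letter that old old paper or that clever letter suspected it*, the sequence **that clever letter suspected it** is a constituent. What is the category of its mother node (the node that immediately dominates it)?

S
  S
    NP
      Pron: they
    VP
      V: examined
      NP
        Det: that
        N: letter
      NP
        Det: that
        AP
          Adj: old
          AP
            Adj: old
        N: paper
  Conj: or
  S
    NP
      Det: that
      AP
        Adj: clever
      N: letter
    VP
      V: suspected
      NP
        Pron: it
The span 'that clever letter suspected it' is the S node built by S → NP VP.
Its mother is the S built by S → S Conj S.

S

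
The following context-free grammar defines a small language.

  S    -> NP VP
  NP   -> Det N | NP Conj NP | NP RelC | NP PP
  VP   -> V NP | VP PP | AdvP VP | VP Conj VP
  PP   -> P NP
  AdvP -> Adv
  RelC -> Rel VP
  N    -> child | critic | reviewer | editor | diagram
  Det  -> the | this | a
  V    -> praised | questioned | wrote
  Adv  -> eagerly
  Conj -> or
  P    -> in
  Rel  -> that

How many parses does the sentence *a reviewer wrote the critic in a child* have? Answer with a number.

The two bracketings:
[S [NP [Det a] [N reviewer]] [VP [V wrote] [NP [NP [Det the] [N critic]] [PP [P in] [NP [Det a] [N child]]]]]]
[S [NP [Det a] [N reviewer]] [VP [VP [V wrote] [NP [Det the] [N critic]]] [PP [P in] [NP [Det a] [N child]]]]]
The difference turns on whether NP → NP PP is used at the relevant span, versus an alternative expansion of NP.

2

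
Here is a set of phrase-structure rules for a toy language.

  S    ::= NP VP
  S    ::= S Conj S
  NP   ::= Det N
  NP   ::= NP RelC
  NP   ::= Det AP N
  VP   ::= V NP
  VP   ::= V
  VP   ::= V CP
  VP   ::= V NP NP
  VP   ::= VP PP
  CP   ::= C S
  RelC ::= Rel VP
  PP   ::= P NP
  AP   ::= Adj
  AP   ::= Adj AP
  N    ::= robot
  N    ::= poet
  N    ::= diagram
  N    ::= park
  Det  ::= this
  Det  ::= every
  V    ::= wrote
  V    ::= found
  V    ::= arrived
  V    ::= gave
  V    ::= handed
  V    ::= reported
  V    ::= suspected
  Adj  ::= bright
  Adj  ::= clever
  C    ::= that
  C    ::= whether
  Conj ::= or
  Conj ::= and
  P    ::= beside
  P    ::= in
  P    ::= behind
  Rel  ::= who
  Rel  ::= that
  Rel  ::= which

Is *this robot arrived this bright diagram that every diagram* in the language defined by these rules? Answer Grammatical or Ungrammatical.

For S → NP VP, the only prefix that parses as NP is 'this robot', but the remainder 'arrived this bright diagram that every diagram' is not a VP under these rules. The alternative S rule S → S Conj S likewise has no satisfying split.

Ungrammatical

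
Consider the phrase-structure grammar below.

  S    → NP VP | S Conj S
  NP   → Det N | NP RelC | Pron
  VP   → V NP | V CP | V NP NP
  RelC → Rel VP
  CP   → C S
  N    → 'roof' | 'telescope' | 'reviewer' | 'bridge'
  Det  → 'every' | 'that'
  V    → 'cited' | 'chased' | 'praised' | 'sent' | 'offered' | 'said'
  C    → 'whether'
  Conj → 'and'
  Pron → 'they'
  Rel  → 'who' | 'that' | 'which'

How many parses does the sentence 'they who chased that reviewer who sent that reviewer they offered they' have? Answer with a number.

3

Two of the 3 distinct bracketings:
[S [NP [NP [Pron they]] [RelC [Rel who] [VP [V chased] [NP [NP [Det that] [N reviewer]] [RelC [Rel who] [VP [V sent] [NP [Det that] [N reviewer]] [NP [Pron they]]]]]]]] [VP [V offered] [NP [Pron they]]]]
[S [NP [NP [Pron they]] [RelC [Rel who] [VP [V chased] [NP [NP [Det that] [N reviewer]] [RelC [Rel who] [VP [V sent] [NP [Det that] [N reviewer]]]]] [NP [Pron they]]]]] [VP [V offered] [NP [Pron they]]]]
The trees differ in how a recursive rule is bracketed over the same span.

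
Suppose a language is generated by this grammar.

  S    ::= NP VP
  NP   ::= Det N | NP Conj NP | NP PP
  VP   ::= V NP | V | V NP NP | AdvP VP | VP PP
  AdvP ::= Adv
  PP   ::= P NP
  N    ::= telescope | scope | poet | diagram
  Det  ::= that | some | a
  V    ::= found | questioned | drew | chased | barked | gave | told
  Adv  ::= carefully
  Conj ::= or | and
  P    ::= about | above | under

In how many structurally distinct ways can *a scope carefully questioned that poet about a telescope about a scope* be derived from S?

Two of the 9 distinct bracketings:
[S [NP [Det a] [N scope]] [VP [AdvP [Adv carefully]] [VP [V questioned] [NP [NP [Det that] [N poet]] [PP [P about] [NP [NP [Det a] [N telescope]] [PP [P about] [NP [Det a] [N scope]]]]]]]]]
[S [NP [Det a] [N scope]] [VP [AdvP [Adv carefully]] [VP [V questioned] [NP [NP [NP [Det that] [N poet]] [PP [P about] [NP [Det a] [N telescope]]]] [PP [P about] [NP [Det a] [N scope]]]]]]]
The trees differ in how a recursive rule is bracketed over the same span.

9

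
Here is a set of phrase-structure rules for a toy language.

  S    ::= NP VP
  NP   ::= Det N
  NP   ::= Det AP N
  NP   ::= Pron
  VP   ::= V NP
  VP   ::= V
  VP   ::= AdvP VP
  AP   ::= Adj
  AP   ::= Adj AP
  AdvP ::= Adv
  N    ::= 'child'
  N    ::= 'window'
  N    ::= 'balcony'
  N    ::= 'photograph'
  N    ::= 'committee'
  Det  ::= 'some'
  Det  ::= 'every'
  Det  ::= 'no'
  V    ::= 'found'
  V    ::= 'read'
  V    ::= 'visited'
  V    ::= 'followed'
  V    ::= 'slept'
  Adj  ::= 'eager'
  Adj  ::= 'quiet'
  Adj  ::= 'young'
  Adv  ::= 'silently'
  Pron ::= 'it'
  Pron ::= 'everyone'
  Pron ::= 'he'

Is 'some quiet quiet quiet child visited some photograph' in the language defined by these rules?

Grammatical

[S [NP [Det some] [AP [Adj quiet] [AP [Adj quiet] [AP [Adj quiet]]]] [N child]] [VP [V visited] [NP [Det some] [N photograph]]]]
Every word is introduced by a lexical rule and the phrasal rules combine the resulting categories into a single S.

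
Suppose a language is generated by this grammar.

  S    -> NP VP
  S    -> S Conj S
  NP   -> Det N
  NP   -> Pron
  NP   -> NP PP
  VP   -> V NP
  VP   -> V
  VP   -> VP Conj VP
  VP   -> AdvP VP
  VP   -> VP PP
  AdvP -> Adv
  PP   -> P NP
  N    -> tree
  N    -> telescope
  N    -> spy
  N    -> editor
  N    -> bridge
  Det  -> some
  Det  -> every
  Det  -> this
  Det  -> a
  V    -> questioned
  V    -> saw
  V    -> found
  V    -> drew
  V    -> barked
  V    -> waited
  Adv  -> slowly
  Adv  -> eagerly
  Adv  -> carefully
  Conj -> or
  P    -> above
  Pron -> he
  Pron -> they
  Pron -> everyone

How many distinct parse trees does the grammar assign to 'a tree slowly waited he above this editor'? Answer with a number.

3

Two of the 3 distinct bracketings:
[S [NP [Det a] [N tree]] [VP [AdvP [Adv slowly]] [VP [V waited] [NP [NP [Pron he]] [PP [P above] [NP [Det this] [N editor]]]]]]]
[S [NP [Det a] [N tree]] [VP [AdvP [Adv slowly]] [VP [VP [V waited] [NP [Pron he]]] [PP [P above] [NP [Det this] [N editor]]]]]]
The difference turns on whether NP → NP PP is used at the relevant span, versus an alternative expansion of NP.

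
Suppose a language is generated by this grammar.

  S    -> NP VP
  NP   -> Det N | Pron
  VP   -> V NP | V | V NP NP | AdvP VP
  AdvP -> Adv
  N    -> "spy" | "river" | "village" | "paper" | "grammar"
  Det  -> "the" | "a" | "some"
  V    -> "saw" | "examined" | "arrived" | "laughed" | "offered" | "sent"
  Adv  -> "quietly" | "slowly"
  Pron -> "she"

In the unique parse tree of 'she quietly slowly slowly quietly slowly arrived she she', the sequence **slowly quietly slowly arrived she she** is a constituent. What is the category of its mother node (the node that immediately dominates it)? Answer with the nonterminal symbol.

S
  NP
    Pron: she
  VP
    AdvP
      Adv: quietly
    VP
      AdvP
        Adv: slowly
      VP
        AdvP
          Adv: slowly
        VP
          AdvP
            Adv: quietly
          VP
            AdvP
              Adv: slowly
            VP
              V: arrived
              NP
                Pron: she
              NP
                Pron: she
The span 'slowly quietly slowly arrived she she' is the VP node built by VP → AdvP VP.
Its mother is the VP built by VP → AdvP VP.

VP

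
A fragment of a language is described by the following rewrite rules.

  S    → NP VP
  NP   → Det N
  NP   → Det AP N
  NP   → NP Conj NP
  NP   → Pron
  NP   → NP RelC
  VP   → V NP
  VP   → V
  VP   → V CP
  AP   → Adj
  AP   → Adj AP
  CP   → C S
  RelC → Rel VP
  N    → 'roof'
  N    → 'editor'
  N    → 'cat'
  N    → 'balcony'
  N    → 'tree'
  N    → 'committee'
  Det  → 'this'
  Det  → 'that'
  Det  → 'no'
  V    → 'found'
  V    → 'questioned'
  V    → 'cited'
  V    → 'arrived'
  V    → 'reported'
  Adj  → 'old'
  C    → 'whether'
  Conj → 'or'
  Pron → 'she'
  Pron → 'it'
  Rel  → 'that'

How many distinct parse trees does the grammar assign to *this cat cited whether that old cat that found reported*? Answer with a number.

[S [NP [Det this] [N cat]] [VP [V cited] [CP [C whether] [S [NP [NP [Det that] [AP [Adj old]] [N cat]] [RelC [Rel that] [VP [V found]]]] [VP [V reported]]]]]]
No rule offers an alternative attachment or grouping for any span, so this is the only derivation.

1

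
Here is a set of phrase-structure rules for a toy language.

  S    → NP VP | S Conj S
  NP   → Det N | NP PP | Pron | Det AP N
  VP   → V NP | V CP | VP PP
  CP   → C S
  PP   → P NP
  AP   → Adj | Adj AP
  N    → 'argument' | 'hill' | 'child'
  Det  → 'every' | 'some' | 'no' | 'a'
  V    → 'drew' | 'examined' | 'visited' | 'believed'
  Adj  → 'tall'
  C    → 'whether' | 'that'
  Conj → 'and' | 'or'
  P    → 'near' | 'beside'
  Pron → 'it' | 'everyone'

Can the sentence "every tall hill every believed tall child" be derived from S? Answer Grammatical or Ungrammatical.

An N word can never sit immediately before a Det word in any string this grammar generates, so the substring 'hill every' rules out a derivation.

Ungrammatical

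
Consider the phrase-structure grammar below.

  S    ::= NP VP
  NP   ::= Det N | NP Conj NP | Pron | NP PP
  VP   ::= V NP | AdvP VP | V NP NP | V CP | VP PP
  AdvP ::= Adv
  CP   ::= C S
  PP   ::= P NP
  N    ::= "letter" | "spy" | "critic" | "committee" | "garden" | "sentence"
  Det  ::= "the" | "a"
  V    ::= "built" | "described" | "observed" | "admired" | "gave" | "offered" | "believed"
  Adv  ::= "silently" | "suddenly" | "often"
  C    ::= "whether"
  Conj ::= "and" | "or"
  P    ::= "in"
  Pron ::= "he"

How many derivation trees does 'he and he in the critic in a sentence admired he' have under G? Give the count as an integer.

Two of the 5 distinct bracketings:
[S [NP [NP [Pron he]] [Conj and] [NP [NP [Pron he]] [PP [P in] [NP [NP [Det the] [N critic]] [PP [P in] [NP [Det a] [N sentence]]]]]]] [VP [V admired] [NP [Pron he]]]]
[S [NP [NP [Pron he]] [Conj and] [NP [NP [NP [Pron he]] [PP [P in] [NP [Det the] [N critic]]]] [PP [P in] [NP [Det a] [N sentence]]]]] [VP [V admired] [NP [Pron he]]]]
The trees differ in how a recursive rule is bracketed over the same span.

5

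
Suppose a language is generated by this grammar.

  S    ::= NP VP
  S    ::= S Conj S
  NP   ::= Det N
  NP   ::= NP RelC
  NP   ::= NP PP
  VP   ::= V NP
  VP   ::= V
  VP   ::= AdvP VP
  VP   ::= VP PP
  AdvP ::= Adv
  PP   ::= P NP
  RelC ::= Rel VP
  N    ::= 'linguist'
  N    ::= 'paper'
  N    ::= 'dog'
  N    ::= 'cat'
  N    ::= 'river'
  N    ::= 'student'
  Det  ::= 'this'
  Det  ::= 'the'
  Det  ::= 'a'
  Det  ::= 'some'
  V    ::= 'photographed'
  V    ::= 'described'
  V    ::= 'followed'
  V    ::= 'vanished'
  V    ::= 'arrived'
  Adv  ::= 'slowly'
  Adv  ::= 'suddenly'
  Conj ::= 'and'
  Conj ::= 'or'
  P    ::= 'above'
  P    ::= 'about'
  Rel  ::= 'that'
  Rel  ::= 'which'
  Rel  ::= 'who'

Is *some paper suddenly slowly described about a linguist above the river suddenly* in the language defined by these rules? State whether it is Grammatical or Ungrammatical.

For S → NP VP, the only prefix that parses as NP is 'some paper', but the remainder 'suddenly slowly described about a linguist above the river suddenly' is not a VP under these rules. The alternative S rule S → S Conj S likewise has no satisfying split.

Ungrammatical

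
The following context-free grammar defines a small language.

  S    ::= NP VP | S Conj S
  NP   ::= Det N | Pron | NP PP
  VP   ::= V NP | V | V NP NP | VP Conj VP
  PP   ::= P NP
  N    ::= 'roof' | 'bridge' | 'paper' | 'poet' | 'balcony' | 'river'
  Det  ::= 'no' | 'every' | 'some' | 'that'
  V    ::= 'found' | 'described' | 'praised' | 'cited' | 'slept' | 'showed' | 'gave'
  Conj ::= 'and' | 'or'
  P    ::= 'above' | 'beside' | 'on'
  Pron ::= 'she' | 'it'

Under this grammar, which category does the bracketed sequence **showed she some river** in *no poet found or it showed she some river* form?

[S [S [NP [Det no] [N poet]] [VP [V found]]] [Conj or] [S [NP [Pron it]] [VP [V showed] [NP [Pron she]] [NP [Det some] [N river]]]]]
The span 'showed she some river' is the VP node built by VP → V NP NP.

VP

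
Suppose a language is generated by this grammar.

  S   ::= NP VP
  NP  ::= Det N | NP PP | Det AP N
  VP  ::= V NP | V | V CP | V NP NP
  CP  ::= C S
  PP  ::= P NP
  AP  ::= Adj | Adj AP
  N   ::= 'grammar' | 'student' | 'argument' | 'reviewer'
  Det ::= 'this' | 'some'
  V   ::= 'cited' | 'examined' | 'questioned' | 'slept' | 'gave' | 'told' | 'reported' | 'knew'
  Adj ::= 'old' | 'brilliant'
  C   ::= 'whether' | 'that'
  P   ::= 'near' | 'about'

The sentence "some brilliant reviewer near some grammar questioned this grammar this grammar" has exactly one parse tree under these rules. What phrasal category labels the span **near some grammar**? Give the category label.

PP

[S [NP [NP [Det some] [AP [Adj brilliant]] [N reviewer]] [PP [P near] [NP [Det some] [N grammar]]]] [VP [V questioned] [NP [Det this] [N grammar]] [NP [Det this] [N grammar]]]]
The span 'near some grammar' is the PP node built by PP → P NP.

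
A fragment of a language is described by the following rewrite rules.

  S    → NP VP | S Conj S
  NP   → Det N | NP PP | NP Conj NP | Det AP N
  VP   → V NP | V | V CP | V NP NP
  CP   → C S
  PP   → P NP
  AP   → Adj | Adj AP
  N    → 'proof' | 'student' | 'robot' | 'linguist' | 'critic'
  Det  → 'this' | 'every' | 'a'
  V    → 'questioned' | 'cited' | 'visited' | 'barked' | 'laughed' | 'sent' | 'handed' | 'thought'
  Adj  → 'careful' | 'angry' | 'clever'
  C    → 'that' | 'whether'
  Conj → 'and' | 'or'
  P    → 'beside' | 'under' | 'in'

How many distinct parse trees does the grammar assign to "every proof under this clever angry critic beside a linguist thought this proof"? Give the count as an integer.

The two bracketings:
[S [NP [NP [Det every] [N proof]] [PP [P under] [NP [NP [Det this] [AP [Adj clever] [AP [Adj angry]]] [N critic]] [PP [P beside] [NP [Det a] [N linguist]]]]]] [VP [V thought] [NP [Det this] [N proof]]]]
[S [NP [NP [NP [Det every] [N proof]] [PP [P under] [NP [Det this] [AP [Adj clever] [AP [Adj angry]]] [N critic]]]] [PP [P beside] [NP [Det a] [N linguist]]]] [VP [V thought] [NP [Det this] [N proof]]]]
The trees differ in how a recursive rule is bracketed over the same span.

2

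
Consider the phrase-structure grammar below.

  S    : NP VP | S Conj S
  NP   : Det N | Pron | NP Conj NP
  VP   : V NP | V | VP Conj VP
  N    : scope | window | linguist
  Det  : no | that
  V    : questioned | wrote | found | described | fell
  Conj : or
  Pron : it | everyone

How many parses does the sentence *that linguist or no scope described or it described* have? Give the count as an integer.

1

[S [S [NP [NP [Det that] [N linguist]] [Conj or] [NP [Det no] [N scope]]] [VP [V described]]] [Conj or] [S [NP [Pron it]] [VP [V described]]]]
No rule offers an alternative attachment or grouping for any span, so this is the only derivation.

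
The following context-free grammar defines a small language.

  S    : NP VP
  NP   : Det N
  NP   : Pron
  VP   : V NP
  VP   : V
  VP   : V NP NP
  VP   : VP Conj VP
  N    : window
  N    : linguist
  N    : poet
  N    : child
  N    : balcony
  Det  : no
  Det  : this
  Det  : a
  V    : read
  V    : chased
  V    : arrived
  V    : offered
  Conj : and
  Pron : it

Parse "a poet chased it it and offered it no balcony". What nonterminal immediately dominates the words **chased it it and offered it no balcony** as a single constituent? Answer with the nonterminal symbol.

VP

[S [NP [Det a] [N poet]] [VP [VP [V chased] [NP [Pron it]] [NP [Pron it]]] [Conj and] [VP [V offered] [NP [Pron it]] [NP [Det no] [N balcony]]]]]
The span 'chased it it and offered it no balcony' is the VP node built by VP → VP Conj VP.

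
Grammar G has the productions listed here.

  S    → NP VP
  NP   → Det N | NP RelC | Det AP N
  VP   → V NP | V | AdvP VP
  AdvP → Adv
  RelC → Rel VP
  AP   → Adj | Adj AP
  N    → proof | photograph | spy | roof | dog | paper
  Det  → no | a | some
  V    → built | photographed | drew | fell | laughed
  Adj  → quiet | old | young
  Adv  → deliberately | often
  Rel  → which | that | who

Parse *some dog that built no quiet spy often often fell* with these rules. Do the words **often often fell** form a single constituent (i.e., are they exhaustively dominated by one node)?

Yes

[S [NP [NP [Det some] [N dog]] [RelC [Rel that] [VP [V built] [NP [Det no] [AP [Adj quiet]] [N spy]]]]] [VP [AdvP [Adv often]] [VP [AdvP [Adv often]] [VP [V fell]]]]]
The words 'often often fell' are exhaustively dominated by a single VP node (built by VP → AdvP VP), so they form a constituent.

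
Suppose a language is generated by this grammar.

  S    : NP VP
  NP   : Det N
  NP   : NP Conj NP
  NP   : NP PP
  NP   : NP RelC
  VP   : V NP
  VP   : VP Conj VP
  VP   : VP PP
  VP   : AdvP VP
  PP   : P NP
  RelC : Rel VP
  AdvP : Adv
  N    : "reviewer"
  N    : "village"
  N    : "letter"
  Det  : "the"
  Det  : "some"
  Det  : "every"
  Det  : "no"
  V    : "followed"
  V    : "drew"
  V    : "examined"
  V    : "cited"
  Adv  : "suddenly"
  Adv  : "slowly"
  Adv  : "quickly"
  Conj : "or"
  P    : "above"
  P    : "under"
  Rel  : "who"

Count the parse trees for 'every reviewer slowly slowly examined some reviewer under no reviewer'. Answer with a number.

Two of the 4 distinct bracketings:
[S [NP [Det every] [N reviewer]] [VP [VP [AdvP [Adv slowly]] [VP [AdvP [Adv slowly]] [VP [V examined] [NP [Det some] [N reviewer]]]]] [PP [P under] [NP [Det no] [N reviewer]]]]]
[S [NP [Det every] [N reviewer]] [VP [AdvP [Adv slowly]] [VP [VP [AdvP [Adv slowly]] [VP [V examined] [NP [Det some] [N reviewer]]]] [PP [P under] [NP [Det no] [N reviewer]]]]]]
The trees differ in how a recursive rule is bracketed over the same span.

4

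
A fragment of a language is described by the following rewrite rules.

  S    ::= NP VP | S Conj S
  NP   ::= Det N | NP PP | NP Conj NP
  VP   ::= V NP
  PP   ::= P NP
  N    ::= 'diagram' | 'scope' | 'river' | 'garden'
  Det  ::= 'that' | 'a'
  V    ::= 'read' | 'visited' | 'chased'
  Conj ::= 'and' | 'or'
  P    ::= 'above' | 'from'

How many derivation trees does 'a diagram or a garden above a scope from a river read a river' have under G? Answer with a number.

5

Two of the 5 distinct bracketings:
[S [NP [NP [NP [Det a] [N diagram]] [Conj or] [NP [Det a] [N garden]]] [PP [P above] [NP [NP [Det a] [N scope]] [PP [P from] [NP [Det a] [N river]]]]]] [VP [V read] [NP [Det a] [N river]]]]
[S [NP [NP [NP [NP [Det a] [N diagram]] [Conj or] [NP [Det a] [N garden]]] [PP [P above] [NP [Det a] [N scope]]]] [PP [P from] [NP [Det a] [N river]]]] [VP [V read] [NP [Det a] [N river]]]]
The trees differ in how a recursive rule is bracketed over the same span.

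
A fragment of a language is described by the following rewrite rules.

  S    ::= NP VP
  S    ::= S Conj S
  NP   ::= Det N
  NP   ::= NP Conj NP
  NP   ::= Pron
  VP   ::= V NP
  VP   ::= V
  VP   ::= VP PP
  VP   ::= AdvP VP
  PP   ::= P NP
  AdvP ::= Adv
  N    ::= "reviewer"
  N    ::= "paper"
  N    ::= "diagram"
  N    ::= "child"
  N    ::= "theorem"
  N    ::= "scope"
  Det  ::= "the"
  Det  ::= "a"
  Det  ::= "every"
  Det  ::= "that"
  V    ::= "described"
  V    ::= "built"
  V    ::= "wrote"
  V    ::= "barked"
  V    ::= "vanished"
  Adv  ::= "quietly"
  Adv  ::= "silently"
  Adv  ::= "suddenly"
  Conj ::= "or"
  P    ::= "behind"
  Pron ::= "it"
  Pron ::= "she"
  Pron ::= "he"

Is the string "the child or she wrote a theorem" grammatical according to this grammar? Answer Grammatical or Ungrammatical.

S
  NP
    NP
      Det: the
      N: child
    Conj: or
    NP
      Pron: she
  VP
    V: wrote
    NP
      Det: a
      N: theorem
Every word is introduced by a lexical rule and the phrasal rules combine the resulting categories into a single S.

Grammatical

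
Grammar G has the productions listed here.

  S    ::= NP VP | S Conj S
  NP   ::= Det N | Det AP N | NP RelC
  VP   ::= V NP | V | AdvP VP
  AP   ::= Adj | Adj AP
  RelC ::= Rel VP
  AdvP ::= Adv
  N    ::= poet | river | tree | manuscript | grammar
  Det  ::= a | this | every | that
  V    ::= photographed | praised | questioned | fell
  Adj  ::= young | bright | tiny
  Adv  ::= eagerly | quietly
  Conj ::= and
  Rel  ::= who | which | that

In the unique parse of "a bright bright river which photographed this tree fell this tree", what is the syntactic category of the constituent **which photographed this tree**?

S
  NP
    NP
      Det: a
      AP
        Adj: bright
        AP
          Adj: bright
      N: river
    RelC
      Rel: which
      VP
        V: photographed
        NP
          Det: this
          N: tree
  VP
    V: fell
    NP
      Det: this
      N: tree
The span 'which photographed this tree' is the RelC node built by RelC → Rel VP.

RelC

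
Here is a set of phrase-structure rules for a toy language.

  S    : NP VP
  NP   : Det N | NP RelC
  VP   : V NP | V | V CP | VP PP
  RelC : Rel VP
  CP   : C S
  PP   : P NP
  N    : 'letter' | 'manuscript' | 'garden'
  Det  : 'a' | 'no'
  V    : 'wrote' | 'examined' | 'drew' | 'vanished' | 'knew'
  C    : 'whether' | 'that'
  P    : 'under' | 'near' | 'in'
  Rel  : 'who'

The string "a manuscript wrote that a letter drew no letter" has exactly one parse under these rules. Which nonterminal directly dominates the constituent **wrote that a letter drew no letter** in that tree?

S

S
  NP
    Det: a
    N: manuscript
  VP
    V: wrote
    CP
      C: that
      S
        NP
          Det: a
          N: letter
        VP
          V: drew
          NP
            Det: no
            N: letter
The span 'wrote that a letter drew no letter' is the VP node built by VP → V CP.
Its mother is the S built by S → NP VP.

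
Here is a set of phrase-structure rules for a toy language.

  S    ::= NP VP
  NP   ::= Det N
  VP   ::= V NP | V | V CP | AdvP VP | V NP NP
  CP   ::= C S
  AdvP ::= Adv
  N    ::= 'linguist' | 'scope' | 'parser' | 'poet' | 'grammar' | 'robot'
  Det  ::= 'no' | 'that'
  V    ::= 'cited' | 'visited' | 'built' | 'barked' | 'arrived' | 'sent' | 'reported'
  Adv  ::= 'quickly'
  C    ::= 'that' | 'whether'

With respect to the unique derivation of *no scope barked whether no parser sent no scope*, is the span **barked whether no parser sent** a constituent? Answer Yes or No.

No

[S [NP [Det no] [N scope]] [VP [V barked] [CP [C whether] [S [NP [Det no] [N parser]] [VP [V sent] [NP [Det no] [N scope]]]]]]]
The smallest constituent containing 'barked whether no parser sent' is the VP spanning 'barked whether no parser sent no scope'; no single node in the tree dominates exactly the given words.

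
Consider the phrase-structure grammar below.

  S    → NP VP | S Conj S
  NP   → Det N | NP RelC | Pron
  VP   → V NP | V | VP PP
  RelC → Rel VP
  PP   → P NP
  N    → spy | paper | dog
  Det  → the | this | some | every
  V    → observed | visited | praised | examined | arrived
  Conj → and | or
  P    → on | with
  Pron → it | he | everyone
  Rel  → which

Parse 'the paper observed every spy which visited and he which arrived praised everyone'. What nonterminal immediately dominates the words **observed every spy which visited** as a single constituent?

VP

[S [S [NP [Det the] [N paper]] [VP [V observed] [NP [NP [Det every] [N spy]] [RelC [Rel which] [VP [V visited]]]]]] [Conj and] [S [NP [NP [Pron he]] [RelC [Rel which] [VP [V arrived]]]] [VP [V praised] [NP [Pron everyone]]]]]
The span 'observed every spy which visited' is the VP node built by VP → V NP.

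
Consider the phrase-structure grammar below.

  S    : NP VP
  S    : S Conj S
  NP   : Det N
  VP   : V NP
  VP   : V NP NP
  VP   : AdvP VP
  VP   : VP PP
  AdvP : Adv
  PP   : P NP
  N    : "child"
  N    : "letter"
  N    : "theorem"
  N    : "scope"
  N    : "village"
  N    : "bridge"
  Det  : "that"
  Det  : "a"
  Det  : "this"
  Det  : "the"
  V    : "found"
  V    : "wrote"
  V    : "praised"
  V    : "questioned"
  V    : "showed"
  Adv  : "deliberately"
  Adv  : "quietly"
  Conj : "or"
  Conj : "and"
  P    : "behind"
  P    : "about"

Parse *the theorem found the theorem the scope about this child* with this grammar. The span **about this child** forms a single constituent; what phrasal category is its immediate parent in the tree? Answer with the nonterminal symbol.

VP

S
  NP
    Det: the
    N: theorem
  VP
    VP
      V: found
      NP
        Det: the
        N: theorem
      NP
        Det: the
        N: scope
    PP
      P: about
      NP
        Det: this
        N: child
The span 'about this child' is the PP node built by PP → P NP.
Its mother is the VP built by VP → VP PP.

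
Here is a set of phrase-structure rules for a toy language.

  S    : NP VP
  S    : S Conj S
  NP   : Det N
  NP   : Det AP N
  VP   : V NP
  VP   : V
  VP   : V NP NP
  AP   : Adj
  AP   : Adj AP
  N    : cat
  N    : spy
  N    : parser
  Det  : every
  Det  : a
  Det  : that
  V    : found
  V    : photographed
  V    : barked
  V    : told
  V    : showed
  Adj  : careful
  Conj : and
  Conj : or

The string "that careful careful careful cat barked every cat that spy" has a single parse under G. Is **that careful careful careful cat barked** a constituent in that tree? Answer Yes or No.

No

[S [NP [Det that] [AP [Adj careful] [AP [Adj careful] [AP [Adj careful]]]] [N cat]] [VP [V barked] [NP [Det every] [N cat]] [NP [Det that] [N spy]]]]
The smallest constituent containing 'that careful careful careful cat barked' is the S spanning 'that careful careful careful cat barked every cat that spy'; no single node in the tree dominates exactly the given words.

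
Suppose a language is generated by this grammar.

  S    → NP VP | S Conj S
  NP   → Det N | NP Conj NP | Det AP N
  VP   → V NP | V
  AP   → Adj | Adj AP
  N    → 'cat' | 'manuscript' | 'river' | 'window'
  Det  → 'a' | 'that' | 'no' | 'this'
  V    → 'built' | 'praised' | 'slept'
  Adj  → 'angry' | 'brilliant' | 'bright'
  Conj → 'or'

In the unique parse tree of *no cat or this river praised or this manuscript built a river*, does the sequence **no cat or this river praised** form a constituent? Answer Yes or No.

Yes

[S [S [NP [NP [Det no] [N cat]] [Conj or] [NP [Det this] [N river]]] [VP [V praised]]] [Conj or] [S [NP [Det this] [N manuscript]] [VP [V built] [NP [Det a] [N river]]]]]
The words 'no cat or this river praised' are exhaustively dominated by a single S node (built by S → NP VP), so they form a constituent.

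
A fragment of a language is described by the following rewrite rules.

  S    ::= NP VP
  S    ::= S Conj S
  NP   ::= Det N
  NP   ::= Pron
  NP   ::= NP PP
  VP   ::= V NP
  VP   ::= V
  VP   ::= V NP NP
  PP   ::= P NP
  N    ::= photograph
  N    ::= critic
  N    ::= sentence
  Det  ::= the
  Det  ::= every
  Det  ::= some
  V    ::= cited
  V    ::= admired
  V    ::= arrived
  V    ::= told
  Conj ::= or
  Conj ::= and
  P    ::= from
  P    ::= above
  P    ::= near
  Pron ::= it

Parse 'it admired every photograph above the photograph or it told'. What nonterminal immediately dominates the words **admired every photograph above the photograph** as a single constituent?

VP

S
  S
    NP
      Pron: it
    VP
      V: admired
      NP
        NP
          Det: every
          N: photograph
        PP
          P: above
          NP
            Det: the
            N: photograph
  Conj: or
  S
    NP
      Pron: it
    VP
      V: told
The span 'admired every photograph above the photograph' is the VP node built by VP → V NP.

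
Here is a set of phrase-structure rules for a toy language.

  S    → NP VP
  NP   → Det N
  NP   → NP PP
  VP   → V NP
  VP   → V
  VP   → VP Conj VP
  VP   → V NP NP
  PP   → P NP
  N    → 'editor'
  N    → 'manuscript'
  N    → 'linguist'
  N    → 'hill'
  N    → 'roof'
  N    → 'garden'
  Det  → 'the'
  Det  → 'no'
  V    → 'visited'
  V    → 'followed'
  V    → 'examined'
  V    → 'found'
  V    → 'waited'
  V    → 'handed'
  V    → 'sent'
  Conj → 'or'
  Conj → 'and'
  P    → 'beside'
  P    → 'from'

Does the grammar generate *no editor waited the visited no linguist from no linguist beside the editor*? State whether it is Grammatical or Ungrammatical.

A Det word can never sit immediately before a V word in any string this grammar generates, so the substring 'the visited' rules out a derivation.

Ungrammatical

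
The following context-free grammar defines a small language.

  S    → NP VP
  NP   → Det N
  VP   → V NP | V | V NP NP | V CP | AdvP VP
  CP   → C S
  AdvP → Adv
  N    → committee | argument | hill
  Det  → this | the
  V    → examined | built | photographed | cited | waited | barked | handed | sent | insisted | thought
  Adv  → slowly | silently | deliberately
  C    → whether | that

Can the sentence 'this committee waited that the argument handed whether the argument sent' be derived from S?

[S [NP [Det this] [N committee]] [VP [V waited] [CP [C that] [S [NP [Det the] [N argument]] [VP [V handed] [CP [C whether] [S [NP [Det the] [N argument]] [VP [V sent]]]]]]]]]
Every word is introduced by a lexical rule and the phrasal rules combine the resulting categories into a single S.

Grammatical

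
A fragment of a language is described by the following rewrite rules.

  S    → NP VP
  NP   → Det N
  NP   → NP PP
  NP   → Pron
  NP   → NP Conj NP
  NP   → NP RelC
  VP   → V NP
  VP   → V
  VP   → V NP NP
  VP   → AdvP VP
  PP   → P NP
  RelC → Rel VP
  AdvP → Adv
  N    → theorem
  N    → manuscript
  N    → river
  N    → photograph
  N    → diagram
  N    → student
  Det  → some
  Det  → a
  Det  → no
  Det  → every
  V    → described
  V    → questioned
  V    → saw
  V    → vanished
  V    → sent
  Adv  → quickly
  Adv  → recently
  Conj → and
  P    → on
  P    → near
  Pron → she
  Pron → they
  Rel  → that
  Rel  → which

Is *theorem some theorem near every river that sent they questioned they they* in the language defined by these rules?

For S → NP VP, no prefix of the string parses as an NP.

Ungrammatical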